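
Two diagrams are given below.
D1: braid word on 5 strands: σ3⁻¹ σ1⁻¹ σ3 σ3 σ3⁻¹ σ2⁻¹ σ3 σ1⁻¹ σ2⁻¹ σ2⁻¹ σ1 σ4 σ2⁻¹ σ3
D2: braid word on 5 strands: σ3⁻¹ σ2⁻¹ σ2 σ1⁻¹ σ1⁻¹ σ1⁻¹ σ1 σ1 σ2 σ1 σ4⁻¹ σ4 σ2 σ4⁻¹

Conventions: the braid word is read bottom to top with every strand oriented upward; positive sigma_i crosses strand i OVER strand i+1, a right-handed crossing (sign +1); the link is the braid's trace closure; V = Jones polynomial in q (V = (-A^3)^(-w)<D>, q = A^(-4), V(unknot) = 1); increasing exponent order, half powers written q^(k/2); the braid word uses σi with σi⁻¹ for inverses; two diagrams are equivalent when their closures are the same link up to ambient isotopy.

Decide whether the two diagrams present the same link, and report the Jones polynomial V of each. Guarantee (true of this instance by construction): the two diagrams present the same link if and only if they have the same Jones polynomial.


same link: no
V(D1) = -q^-6 + 2q^-5 - 3q^-4 + 4q^-3 - 3q^-2 + 3q^-1 - 2 + q  [14 crossings, <D> = A^-10 - 2A^-6 + 3A^-2 - 3A^2 + 4A^6 - 3A^10 + 2A^14 - A^18, w = -2]
V(D2) = 1  [14 crossings, <D> = 1, w = 0]
insight: 2 classes among 2 diagrams; unequal V(q) rules out equality


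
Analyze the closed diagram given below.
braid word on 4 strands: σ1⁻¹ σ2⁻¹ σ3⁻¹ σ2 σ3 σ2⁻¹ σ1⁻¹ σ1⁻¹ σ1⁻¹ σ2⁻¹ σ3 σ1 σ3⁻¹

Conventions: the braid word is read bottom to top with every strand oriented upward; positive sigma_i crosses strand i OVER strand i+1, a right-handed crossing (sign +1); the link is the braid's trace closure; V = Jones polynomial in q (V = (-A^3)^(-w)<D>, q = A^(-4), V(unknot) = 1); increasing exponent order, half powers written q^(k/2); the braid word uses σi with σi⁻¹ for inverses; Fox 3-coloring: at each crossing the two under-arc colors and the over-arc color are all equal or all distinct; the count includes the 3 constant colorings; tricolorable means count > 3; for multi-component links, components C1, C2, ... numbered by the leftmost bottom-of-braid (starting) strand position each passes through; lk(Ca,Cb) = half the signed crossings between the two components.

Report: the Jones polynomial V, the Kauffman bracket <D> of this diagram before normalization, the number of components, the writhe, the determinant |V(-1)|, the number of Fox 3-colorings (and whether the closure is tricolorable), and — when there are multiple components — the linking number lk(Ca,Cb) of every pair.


V = q^-8 - 2q^-7 + q^-6 - 2q^-5 + 2q^-4 + q^-2
<D> = -A^-7 - 2A + 2A^5 - A^9 + 2A^13 - A^17 (w = -5)
1 component over 13 crossings, w = -5
27 Fox colorings among 3^13, |V(-1)| = 9: tricolorable
why: w = -5 (over 13 crossings) is diagram-only; (-A^3)^(5) removes it from V


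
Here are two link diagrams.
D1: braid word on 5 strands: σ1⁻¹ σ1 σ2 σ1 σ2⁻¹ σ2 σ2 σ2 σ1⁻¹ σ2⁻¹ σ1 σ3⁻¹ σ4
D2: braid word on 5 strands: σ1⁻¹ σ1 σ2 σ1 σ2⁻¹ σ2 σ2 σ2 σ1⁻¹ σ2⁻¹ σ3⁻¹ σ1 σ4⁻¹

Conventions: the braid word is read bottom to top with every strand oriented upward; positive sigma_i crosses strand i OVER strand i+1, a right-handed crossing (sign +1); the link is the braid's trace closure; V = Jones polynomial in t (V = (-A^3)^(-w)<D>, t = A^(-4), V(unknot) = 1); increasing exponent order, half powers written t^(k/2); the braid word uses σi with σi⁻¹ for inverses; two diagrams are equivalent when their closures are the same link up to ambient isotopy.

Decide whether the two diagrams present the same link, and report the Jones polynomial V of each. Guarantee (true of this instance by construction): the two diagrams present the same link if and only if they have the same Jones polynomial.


equivalent: yes
V(D1) = -t^(1/2) - t^(3/2) - t^(5/2) + t^(9/2)  (w +3, c 13, <D> = -A^-9 + A^-1 + A^3 + A^7)
V(D2) = -t^(1/2) - t^(3/2) - t^(5/2) + t^(9/2)  [13 crossings, <D> = -A^-15 + A^-7 + A^-3 + A, w = +1]
key observation: all 2 diagrams share one V(t), hence one class


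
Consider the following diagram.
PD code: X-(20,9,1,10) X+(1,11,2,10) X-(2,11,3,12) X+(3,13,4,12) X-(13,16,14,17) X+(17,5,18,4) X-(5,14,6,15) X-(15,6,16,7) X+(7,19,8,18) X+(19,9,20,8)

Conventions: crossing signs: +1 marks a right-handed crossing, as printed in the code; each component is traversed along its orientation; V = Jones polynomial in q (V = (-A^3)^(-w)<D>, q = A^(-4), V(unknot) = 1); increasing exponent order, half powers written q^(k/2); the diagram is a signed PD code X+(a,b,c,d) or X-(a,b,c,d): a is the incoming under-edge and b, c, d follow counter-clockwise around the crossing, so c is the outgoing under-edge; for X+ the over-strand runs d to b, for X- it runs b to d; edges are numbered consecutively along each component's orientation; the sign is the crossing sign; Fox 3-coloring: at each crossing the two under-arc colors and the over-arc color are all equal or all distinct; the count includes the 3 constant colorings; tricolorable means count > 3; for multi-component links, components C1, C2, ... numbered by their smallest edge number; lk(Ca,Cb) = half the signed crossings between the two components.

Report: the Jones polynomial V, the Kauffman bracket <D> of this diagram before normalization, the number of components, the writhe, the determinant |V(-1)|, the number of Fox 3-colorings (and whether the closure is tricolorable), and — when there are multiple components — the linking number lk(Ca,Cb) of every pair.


V = -q^-3 + 2q^-2 - 2q^-1 + 3 - 2q + 2q^2 - q^3
<D> = -A^-12 + 2A^-8 - 2A^-4 + 3 - 2A^4 + 2A^8 - A^12 (w = 0)
1 component over 10 crossings, w = 0
3 Fox colorings among 3^10, |V(-1)| = 13: not tricolorable
why: the span of V is 6, forcing >= 6 crossings in any diagram


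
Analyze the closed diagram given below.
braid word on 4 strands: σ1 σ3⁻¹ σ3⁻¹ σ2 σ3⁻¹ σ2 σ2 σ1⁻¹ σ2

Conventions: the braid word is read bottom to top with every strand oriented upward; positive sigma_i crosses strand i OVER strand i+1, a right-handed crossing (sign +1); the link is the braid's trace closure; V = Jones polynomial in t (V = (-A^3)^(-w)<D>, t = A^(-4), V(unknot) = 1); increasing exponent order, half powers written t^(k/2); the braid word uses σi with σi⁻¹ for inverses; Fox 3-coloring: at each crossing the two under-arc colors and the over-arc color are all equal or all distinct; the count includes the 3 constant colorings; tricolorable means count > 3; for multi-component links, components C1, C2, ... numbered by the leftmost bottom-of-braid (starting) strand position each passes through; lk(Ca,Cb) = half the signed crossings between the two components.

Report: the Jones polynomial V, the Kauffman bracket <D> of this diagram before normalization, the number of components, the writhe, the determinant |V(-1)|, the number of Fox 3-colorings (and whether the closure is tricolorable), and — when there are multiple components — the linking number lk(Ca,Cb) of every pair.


V = -t^-3 + 2t^-2 - 2t^-1 + 3 - 2t + 2t^2 - t^3
<D> = A^-9 - 2A^-5 + 2A^-1 - 3A^3 + 2A^7 - 2A^11 + A^15 (w = +1)
1 component over 9 crossings, w = +1
3 Fox colorings among 3^9, |V(-1)| = 13: not tricolorable
why: |V(-1)| = 13: so not tricolorable, since 3 does not divide 13


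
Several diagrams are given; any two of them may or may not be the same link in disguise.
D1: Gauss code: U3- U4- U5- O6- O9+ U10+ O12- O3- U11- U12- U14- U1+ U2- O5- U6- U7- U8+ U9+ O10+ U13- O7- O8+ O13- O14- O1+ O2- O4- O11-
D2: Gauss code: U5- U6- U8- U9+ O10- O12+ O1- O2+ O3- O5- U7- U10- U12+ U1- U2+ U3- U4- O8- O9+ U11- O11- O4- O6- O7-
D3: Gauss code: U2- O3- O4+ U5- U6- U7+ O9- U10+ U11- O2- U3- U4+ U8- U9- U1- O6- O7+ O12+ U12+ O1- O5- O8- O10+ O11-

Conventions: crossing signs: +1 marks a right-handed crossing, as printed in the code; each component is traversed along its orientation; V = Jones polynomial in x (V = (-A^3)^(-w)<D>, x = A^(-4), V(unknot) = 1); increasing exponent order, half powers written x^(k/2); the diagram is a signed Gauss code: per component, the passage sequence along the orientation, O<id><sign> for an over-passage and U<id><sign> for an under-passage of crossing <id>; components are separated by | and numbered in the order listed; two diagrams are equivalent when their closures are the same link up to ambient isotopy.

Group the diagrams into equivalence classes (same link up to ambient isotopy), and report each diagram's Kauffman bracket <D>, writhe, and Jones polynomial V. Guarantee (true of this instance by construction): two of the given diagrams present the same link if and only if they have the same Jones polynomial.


classes: {D1, D2, D3}
V(D1) = -x^-4 + x^-3 + x^-1  [14 crossings, <D> = A^-14 + A^-6 - A^-2, w = -6]
V(D2) = -x^-4 + x^-3 + x^-1  (w -6, c 12, <D> = A^-14 + A^-6 - A^-2)
V(D3) = -x^-4 + x^-3 + x^-1  (w -4, c 12, <D> = A^-8 + 1 - A^4)
insight: one V(x) for all 3 diagrams — one class (guaranteed)


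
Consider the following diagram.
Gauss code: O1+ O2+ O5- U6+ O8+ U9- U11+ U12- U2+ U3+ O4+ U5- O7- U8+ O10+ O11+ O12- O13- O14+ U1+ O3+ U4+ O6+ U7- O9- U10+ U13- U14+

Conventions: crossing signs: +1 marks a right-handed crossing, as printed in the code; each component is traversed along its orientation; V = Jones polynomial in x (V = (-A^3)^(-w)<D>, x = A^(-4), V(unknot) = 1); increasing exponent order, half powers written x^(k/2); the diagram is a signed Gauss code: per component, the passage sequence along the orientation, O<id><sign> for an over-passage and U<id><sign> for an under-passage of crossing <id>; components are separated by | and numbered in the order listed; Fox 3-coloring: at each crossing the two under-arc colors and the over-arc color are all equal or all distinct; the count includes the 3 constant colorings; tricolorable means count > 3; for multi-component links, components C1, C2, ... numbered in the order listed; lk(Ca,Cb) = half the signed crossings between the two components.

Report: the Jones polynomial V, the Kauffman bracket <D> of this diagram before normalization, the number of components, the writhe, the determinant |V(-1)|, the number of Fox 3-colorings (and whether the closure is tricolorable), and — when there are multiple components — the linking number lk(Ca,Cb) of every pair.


V = 2x - 2x^2 + 3x^3 - 3x^4 + 2x^5 - 2x^6 + x^7
<D> = A^-16 - 2A^-12 + 2A^-8 - 3A^-4 + 3 - 2A^4 + 2A^8 (w = +4)
1 component over 14 crossings, w = +4
9 Fox colorings among 3^14, |V(-1)| = 15: tricolorable
why: V spans 6 powers of x: at least 6 crossings in any diagram


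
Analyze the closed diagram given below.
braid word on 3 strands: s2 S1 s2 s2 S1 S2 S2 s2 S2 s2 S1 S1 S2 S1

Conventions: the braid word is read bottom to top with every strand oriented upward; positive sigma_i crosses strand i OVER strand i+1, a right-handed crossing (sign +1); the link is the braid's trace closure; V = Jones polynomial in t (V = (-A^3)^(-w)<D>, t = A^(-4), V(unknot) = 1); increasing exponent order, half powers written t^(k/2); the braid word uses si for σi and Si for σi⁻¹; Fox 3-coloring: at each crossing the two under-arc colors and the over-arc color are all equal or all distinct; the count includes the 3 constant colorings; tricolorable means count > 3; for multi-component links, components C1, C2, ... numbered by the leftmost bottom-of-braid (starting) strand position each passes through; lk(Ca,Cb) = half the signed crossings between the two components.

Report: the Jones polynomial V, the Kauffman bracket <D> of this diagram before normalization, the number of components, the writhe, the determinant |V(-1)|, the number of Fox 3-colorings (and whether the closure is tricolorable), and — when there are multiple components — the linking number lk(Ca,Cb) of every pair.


V = -t^-6 + t^-5 - t^-4 + 2t^-3 - t^-2 + t^-1
<D> = A^-8 - A^-4 + 2 - A^4 + A^8 - A^12 (w = -4)
1 component over 14 crossings, w = -4
3 Fox colorings among 3^14, |V(-1)| = 7: not tricolorable
why: w = -4 shifts under R1 moves; the (-A^3)^(4) factor cancels that in V


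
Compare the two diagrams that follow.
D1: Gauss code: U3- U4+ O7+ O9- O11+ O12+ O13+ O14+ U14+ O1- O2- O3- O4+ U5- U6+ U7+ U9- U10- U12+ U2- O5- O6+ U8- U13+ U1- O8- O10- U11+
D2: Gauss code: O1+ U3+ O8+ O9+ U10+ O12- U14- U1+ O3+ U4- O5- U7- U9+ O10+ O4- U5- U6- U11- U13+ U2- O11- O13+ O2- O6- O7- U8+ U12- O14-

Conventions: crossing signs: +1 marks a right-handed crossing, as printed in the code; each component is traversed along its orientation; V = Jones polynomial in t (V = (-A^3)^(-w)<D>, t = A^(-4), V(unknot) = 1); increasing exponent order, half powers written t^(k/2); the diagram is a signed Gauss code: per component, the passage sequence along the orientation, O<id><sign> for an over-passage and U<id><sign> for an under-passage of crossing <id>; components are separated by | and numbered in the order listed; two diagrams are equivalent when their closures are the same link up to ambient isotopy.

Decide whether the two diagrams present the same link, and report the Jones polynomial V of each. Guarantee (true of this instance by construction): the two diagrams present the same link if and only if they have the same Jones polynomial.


equivalent: yes
D1 (bracket 1; 14 crossings at w = 0): V = 1
V(D2) = 1  [14 crossings, <D> = A^-6, w = -2]
observation: from 14 to 14 crossings by R-moves: one link, two diagrams


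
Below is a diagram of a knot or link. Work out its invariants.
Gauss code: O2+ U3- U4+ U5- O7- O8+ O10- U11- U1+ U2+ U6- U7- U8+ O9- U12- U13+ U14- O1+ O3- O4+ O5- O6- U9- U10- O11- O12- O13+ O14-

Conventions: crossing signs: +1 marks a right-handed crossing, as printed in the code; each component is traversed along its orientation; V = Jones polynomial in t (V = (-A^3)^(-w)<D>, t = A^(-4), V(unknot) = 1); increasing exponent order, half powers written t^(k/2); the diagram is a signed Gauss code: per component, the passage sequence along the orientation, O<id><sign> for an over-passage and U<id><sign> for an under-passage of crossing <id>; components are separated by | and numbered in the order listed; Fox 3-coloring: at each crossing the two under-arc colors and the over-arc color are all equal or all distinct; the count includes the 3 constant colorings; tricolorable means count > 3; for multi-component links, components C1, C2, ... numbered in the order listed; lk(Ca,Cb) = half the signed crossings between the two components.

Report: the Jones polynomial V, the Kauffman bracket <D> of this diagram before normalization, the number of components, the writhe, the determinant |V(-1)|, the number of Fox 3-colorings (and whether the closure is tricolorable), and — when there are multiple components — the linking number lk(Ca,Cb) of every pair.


V(t) = -t^-6 + t^-5 - t^-4 + 2t^-3 - t^-2 + t^-1
bracket: A^-8 - A^-4 + 2 - A^4 + A^8 - A^12, w = -4
1 component, writhe -4, over 14 crossings
det 7, colorings 3 of 3^14 — not tricolorable
observation: |V(-1)| = 7: so not tricolorable, since 3 does not divide 7


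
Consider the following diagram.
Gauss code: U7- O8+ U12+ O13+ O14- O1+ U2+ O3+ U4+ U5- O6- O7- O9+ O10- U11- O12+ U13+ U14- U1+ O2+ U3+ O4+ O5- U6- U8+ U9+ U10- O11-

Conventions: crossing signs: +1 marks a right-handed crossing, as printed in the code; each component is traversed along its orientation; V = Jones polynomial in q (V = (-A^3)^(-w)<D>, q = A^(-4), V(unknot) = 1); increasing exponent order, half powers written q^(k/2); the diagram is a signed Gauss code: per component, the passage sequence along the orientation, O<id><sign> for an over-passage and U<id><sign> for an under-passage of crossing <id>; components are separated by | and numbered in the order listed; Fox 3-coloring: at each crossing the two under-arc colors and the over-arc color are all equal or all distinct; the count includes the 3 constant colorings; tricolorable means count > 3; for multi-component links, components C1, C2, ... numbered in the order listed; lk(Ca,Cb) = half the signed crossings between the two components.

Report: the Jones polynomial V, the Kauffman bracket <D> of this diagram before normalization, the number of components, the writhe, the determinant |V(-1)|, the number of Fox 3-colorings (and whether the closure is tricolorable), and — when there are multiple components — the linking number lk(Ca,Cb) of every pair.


V = q^-1 - 1 + 2q - 2q^2 + 2q^3 - 2q^4 + q^5
<D> = A^-14 - 2A^-10 + 2A^-6 - 2A^-2 + 2A^2 - A^6 + A^10 (w = +2)
1 component over 14 crossings, w = +2
3 Fox colorings among 3^14, |V(-1)| = 11: not tricolorable
why: w = +2 (over 14 crossings) is diagram-only; (-A^3)^(-2) removes it from V


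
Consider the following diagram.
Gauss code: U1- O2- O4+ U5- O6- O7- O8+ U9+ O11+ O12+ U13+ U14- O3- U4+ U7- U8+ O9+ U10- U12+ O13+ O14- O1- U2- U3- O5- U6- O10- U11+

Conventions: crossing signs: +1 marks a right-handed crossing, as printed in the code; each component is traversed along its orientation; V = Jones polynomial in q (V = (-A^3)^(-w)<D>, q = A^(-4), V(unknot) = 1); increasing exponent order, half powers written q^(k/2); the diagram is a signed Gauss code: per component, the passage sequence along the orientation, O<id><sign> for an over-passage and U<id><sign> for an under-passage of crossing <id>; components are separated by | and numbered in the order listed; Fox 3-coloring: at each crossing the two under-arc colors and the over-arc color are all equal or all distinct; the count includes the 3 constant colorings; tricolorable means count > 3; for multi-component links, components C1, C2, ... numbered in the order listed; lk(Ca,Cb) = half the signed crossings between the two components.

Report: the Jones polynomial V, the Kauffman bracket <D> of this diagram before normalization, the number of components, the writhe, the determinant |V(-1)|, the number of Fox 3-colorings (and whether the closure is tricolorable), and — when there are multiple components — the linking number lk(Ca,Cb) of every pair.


V(q) = -q^-6 + 2q^-5 - 4q^-4 + 5q^-3 - 4q^-2 + 5q^-1 - 3 + 2q - q^2
bracket: -A^-14 + 2A^-10 - 3A^-6 + 5A^-2 - 4A^2 + 5A^6 - 4A^10 + 2A^14 - A^18, w = -2
1 component, writhe -2, over 14 crossings
det 27, colorings 9 of 3^14 — tricolorable
observation: w = -2 (over 14 crossings) is diagram-only; (-A^3)^(2) removes it from V


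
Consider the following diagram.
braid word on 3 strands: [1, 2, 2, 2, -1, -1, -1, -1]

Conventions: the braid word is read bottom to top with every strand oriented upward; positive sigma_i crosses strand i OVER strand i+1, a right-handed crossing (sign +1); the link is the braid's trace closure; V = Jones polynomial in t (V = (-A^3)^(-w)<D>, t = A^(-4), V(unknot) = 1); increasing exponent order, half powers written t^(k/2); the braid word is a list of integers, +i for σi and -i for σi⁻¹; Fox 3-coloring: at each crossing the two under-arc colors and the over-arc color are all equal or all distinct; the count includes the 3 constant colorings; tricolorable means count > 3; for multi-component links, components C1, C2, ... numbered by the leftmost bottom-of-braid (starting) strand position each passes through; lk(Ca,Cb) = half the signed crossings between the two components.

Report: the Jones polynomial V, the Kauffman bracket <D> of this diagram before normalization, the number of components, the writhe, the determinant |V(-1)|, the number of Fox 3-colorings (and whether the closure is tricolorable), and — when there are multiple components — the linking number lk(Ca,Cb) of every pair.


V = -t^-3 + t^-2 - t^-1 + 3 - t + t^2 - t^3
<D> = -A^-12 + A^-8 - A^-4 + 3 - A^4 + A^8 - A^12 (w = 0)
1 component over 8 crossings, w = 0
27 Fox colorings among 3^8, |V(-1)| = 9: tricolorable
why: |V(-1)| = 9: so tricolorable, since 3 divides 9


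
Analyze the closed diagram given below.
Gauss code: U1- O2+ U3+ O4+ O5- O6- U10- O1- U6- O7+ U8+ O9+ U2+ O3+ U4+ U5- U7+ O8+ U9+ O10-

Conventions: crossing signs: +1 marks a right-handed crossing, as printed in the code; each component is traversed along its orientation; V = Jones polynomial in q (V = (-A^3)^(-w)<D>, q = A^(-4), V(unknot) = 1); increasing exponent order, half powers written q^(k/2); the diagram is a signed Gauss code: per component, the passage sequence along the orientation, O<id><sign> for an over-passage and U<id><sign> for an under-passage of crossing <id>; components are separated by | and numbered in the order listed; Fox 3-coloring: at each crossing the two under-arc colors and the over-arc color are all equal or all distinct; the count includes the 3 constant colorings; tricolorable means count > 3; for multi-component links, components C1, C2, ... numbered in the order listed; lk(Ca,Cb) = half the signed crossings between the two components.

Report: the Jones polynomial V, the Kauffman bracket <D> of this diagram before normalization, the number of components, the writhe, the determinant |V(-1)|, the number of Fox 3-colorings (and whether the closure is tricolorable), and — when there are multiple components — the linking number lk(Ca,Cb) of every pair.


V(q) = -q^-2 + 2q^-1 - 3 + 5q - 4q^2 + 5q^3 - 4q^4 + 2q^5 - q^6
bracket: -A^-18 + 2A^-14 - 4A^-10 + 5A^-6 - 4A^-2 + 5A^2 - 3A^6 + 2A^10 - A^14, w = +2
1 component, writhe +2, over 10 crossings
det 27, colorings 9 of 3^10 — tricolorable
observation: w = +2 shifts under R1 moves; the (-A^3)^(-2) factor cancels that in V


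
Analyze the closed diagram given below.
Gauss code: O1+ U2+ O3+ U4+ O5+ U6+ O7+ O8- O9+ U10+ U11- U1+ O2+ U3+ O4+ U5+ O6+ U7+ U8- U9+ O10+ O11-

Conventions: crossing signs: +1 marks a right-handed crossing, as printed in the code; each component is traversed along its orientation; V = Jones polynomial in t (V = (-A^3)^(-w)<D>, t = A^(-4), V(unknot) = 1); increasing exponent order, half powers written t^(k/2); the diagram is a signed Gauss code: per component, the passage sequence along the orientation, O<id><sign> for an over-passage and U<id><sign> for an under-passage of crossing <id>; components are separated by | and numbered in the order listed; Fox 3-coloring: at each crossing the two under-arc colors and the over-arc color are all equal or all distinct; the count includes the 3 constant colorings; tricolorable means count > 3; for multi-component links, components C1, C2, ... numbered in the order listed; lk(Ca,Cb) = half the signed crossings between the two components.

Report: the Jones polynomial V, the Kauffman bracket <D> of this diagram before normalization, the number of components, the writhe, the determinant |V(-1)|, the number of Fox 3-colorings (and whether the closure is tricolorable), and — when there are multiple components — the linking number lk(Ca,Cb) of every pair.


Jones polynomial: V(t) = t^3 + t^5 - t^6 + t^7 - t^8 + t^9 - t^10
<D> = A^-19 - A^-15 + A^-11 - A^-7 + A^-3 - A - A^9; writhe +7
components 1, writhe +7 (11 crossings)
3-colorings: 3 of 3^11, det 7 — not tricolorable
note: |V(-1)| = 7: so not tricolorable, since 3 does not divide 7


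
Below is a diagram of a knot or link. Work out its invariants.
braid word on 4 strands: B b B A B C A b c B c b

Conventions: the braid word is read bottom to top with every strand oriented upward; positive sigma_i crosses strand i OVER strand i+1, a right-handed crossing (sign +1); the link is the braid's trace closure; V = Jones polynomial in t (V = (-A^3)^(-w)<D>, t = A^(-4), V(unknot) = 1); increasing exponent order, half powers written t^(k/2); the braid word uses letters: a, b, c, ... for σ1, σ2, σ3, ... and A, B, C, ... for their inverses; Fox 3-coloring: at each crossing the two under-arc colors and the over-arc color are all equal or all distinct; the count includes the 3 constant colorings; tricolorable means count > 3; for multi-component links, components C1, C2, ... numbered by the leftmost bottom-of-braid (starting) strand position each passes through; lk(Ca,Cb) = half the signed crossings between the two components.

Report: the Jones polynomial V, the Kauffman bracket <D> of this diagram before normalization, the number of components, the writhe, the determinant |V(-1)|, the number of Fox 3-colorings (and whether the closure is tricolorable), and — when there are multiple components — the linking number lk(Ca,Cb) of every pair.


V = t^(-7/2) - 2t^(-5/2) + t^(-3/2) - 2t^(-1/2) + t^(1/2) - t^(3/2)
<D> = -A^-12 + A^-8 - 2A^-4 + 1 - 2A^4 + A^8 (w = -2)
2 components over 12 crossings, w = -2
lk(C1,C2): 0
3 Fox colorings among 3^12, |V(-1)| = 8: not tricolorable
why: inverse pairs cancel, leaving σ2⁻¹ σ1⁻¹ σ2⁻¹ σ3⁻¹ σ1⁻¹ σ2 σ3 σ2⁻¹ σ3 σ2


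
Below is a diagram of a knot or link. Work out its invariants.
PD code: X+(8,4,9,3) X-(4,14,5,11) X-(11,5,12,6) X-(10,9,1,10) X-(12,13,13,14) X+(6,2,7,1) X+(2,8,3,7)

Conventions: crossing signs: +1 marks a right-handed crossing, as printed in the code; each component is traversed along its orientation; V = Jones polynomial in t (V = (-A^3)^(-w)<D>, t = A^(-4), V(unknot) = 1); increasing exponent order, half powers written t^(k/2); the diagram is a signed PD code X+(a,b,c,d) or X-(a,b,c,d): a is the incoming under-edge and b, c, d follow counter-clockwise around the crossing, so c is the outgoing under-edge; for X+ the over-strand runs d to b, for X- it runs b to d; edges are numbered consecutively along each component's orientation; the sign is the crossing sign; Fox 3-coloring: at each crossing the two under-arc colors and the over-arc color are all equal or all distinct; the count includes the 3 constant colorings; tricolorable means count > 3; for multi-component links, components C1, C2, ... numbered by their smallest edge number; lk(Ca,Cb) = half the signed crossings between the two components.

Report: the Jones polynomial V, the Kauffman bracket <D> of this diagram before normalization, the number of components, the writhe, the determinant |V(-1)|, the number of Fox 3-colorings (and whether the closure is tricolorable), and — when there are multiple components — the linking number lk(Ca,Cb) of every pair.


V = -t^(-3/2) - 2t^(1/2) + t^(3/2) - t^(5/2) + t^(7/2)
<D> = -A^-17 + A^-13 - A^-9 + 2A^-5 + A^3 (w = -1)
2 components over 7 crossings, w = -1
lk(C1,C2): -1
9 Fox colorings among 3^7, |V(-1)| = 6: tricolorable
why: span 5 respects span(V) <= c + mu - 1 = 8 for this 2-component diagram


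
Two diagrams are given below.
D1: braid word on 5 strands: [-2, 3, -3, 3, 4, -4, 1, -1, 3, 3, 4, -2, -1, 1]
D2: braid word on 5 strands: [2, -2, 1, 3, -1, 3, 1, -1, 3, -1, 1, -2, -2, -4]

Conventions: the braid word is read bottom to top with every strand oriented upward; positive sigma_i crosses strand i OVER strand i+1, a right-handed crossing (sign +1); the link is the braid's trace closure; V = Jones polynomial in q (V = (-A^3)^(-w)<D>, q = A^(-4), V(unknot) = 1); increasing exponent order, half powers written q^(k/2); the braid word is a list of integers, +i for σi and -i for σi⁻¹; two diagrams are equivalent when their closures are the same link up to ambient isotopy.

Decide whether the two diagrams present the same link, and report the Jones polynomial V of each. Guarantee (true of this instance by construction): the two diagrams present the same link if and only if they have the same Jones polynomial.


equivalent: yes
V(D1) = q^-2 + q^-1 + 2 + q - q^4  (w +2, c 14, <D> = -A^-10 + A^2 + 2A^6 + A^10 + A^14)
V(D2) = q^-2 + q^-1 + 2 + q - q^4  (w 0, c 14, <D> = -A^-16 + A^-4 + 2 + A^4 + A^8)
why: Markov moves rewrite D1 (14 crossings) into D2 (14)


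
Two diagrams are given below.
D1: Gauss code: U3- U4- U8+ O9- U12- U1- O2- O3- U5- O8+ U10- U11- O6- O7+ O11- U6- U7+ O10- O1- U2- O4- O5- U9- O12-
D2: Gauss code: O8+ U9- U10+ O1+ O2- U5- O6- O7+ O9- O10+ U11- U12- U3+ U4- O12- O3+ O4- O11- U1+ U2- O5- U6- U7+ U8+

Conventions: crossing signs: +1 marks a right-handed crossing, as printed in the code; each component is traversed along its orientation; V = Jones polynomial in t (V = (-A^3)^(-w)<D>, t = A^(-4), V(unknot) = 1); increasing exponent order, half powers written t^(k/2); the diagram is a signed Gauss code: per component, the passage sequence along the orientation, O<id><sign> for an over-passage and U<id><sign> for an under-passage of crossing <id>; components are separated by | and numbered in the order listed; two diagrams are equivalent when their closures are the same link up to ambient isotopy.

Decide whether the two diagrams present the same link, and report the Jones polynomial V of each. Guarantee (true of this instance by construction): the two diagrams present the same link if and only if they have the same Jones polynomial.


equivalent: no
V(D1) = t^-8 - 2t^-7 + t^-6 - 2t^-5 + 2t^-4 + t^-2  (w -8, c 12, <D> = A^-16 + 2A^-8 - 2A^-4 + 1 - 2A^4 + A^8)
D2 (bracket A^-6; 12 crossings at w = -2): V = 1
why: comparing 2 Jones polynomials yields 2 groups


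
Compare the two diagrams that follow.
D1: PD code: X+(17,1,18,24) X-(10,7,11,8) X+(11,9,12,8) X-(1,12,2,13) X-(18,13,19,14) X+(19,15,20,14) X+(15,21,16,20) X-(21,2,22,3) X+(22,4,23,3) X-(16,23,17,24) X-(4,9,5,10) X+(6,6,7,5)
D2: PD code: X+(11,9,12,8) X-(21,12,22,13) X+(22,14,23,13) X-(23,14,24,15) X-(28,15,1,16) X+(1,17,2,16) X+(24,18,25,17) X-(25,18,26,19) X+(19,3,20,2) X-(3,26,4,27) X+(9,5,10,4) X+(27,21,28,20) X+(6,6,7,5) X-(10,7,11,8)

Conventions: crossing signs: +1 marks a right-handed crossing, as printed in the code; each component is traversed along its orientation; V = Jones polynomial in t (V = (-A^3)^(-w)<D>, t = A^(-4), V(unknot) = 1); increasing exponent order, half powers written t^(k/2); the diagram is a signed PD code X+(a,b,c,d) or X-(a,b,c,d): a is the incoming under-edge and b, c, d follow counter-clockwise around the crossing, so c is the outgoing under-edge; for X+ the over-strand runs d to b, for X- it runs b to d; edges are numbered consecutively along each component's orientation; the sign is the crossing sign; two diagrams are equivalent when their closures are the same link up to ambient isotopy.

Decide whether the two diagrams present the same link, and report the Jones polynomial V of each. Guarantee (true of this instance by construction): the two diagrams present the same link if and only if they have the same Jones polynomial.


equivalent: no
V(D1) = 1  (w 0, c 12, <D> = 1)
D2 (bracket A^-2 - A^2 + A^6 - A^10 + A^14; 14 crossings at w = +2): V = t^-2 - t^-1 + 1 - t + t^2
why: comparing 2 Jones polynomials yields 2 groups


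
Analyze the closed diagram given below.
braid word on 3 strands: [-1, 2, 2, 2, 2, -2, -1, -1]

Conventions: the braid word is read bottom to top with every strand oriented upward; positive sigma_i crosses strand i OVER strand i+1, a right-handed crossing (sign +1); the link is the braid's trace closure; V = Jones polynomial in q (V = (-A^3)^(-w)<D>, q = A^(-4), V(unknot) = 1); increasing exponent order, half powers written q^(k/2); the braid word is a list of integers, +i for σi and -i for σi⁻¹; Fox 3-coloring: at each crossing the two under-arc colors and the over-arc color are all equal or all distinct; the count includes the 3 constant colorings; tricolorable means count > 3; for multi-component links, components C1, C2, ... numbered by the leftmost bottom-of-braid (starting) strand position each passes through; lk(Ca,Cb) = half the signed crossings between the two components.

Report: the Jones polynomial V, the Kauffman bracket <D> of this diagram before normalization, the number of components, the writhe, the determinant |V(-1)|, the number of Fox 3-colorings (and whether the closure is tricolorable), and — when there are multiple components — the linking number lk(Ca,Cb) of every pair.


Jones polynomial: V(q) = -q^-3 + q^-2 - q^-1 + 3 - q + q^2 - q^3
<D> = -A^-12 + A^-8 - A^-4 + 3 - A^4 + A^8 - A^12; writhe 0
components 1, writhe 0 (8 crossings)
3-colorings: 27 of 3^8, det 9 — tricolorable
note: free reduction leaves σ1⁻¹ σ2 σ2 σ2 σ1⁻¹ σ1⁻¹ of the original 8 letters


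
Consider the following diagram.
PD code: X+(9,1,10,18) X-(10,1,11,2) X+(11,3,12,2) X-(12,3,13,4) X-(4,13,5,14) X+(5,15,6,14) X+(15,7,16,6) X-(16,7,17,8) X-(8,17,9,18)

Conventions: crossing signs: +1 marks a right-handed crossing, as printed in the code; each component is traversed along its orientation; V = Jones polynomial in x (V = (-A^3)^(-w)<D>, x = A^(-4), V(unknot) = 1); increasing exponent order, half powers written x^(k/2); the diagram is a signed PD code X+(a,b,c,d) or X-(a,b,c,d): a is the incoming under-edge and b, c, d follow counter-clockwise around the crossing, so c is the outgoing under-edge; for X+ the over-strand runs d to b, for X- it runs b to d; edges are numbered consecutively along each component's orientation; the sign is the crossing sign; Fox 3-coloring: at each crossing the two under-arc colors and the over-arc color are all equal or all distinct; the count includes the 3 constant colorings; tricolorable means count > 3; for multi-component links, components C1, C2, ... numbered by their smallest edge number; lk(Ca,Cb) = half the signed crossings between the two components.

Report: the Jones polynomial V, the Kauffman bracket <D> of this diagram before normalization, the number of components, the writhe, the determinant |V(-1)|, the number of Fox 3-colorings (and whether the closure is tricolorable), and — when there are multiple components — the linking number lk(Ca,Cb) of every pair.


Jones polynomial: V(x) = 1
<D> = -A^-3; writhe -1
components 1, writhe -1 (9 crossings)
3-colorings: 3 of 3^9, det 1 — not tricolorable
note: w = -1 shifts under R1 moves; the (-A^3)^(1) factor cancels that in V


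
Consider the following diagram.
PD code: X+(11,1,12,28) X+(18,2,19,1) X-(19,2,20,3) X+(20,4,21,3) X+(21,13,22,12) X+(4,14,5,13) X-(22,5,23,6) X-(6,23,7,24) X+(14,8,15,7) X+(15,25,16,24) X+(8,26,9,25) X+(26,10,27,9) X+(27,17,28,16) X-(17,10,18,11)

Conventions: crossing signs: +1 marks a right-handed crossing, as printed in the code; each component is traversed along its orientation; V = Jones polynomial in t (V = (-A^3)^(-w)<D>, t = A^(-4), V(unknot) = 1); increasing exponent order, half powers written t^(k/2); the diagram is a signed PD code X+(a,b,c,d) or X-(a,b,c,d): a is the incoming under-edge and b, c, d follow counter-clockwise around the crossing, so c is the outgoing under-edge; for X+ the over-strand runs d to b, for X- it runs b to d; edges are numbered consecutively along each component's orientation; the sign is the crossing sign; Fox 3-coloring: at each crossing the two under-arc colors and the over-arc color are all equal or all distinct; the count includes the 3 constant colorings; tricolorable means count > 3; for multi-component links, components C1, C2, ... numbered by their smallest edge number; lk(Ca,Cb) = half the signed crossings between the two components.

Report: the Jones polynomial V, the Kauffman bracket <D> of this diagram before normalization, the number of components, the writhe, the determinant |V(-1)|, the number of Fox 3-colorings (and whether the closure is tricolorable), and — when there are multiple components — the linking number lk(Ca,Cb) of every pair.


Jones polynomial: V(t) = t^2 + 2t^4 - 2t^5 + t^6 - 2t^7 + t^8
<D> = A^-14 - 2A^-10 + A^-6 - 2A^-2 + 2A^2 + A^10; writhe +6
components 1, writhe +6 (14 crossings)
3-colorings: 27 of 3^14, det 9 — tricolorable
note: w = +6 (over 14 crossings) is diagram-only; (-A^3)^(-6) removes it from V


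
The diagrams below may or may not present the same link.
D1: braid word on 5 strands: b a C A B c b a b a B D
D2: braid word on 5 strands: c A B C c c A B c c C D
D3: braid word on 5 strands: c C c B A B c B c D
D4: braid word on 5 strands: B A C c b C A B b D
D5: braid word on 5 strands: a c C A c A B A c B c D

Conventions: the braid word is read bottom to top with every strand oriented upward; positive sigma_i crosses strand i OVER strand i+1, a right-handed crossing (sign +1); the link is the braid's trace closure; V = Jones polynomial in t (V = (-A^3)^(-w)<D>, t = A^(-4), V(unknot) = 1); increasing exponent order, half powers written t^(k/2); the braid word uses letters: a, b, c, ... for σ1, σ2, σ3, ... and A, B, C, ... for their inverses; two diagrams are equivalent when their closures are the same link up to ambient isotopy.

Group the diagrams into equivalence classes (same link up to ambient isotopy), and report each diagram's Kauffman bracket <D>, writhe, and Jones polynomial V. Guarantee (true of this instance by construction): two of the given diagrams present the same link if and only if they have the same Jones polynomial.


equivalence classes: {D1} | {D2, D3, D5} | {D4}
D1 (bracket -A^-10 + A^-6 + A^2; 12 crossings at w = +2): V = t + t^3 - t^4
V(D2) = -t^-3 + 2t^-2 - 2t^-1 + 3 - 2t + 2t^2 - t^3  [12 crossings, <D> = -A^-18 + 2A^-14 - 2A^-10 + 3A^-6 - 2A^-2 + 2A^2 - A^6, w = -2]
D3 (bracket -A^-18 + 2A^-14 - 2A^-10 + 3A^-6 - 2A^-2 + 2A^2 - A^6; 10 crossings at w = -2): V = -t^-3 + 2t^-2 - 2t^-1 + 3 - 2t + 2t^2 - t^3
V(D4) = 1  (w -4, c 10, <D> = A^-12)
V(D5) = -t^-3 + 2t^-2 - 2t^-1 + 3 - 2t + 2t^2 - t^3  (w -2, c 12, <D> = -A^-18 + 2A^-14 - 2A^-10 + 3A^-6 - 2A^-2 + 2A^2 - A^6)
key observation: V(t) takes 3 values over 5 diagrams, fixing the grouping


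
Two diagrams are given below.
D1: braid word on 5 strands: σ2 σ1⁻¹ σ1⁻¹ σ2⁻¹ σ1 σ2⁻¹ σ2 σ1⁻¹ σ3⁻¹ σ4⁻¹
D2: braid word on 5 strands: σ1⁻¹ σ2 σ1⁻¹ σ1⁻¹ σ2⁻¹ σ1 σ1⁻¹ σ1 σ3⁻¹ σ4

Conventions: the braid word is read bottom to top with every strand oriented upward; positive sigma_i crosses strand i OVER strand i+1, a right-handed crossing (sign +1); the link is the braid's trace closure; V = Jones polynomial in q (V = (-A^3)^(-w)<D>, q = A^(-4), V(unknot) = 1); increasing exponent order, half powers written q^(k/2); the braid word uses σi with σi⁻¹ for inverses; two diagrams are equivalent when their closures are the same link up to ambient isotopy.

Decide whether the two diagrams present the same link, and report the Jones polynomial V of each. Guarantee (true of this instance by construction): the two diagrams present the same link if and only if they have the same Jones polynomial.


equivalent: yes
V(D1) = q^-3 + q^-2 + q^-1 + 1  (w -4, c 10, <D> = A^-12 + A^-8 + A^-4 + 1)
V(D2) = q^-3 + q^-2 + q^-1 + 1  [10 crossings, <D> = A^-6 + A^-2 + A^2 + A^6, w = -2]
key observation: from 10 to 10 crossings by R-moves: one link, two diagrams


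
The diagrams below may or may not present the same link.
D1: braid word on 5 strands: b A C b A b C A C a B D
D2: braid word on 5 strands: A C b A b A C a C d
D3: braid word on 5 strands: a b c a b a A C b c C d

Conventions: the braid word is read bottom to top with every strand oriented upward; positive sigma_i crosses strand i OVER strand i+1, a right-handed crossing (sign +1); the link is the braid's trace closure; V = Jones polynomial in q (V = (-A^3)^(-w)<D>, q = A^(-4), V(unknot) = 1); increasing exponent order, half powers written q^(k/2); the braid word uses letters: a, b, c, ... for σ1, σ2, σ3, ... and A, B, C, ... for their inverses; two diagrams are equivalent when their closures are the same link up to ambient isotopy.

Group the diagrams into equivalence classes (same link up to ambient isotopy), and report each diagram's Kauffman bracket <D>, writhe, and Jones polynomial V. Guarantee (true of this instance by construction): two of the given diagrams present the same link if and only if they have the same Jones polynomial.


equivalence classes: {D1, D2} | {D3}
D1 (bracket A^-16 - A^-12 + 2A^-8 - 3A^-4 + 3 - 2A^4 + 2A^8 - A^12; 12 crossings at w = -4): V = -q^-6 + 2q^-5 - 2q^-4 + 3q^-3 - 3q^-2 + 2q^-1 - 1 + q
V(D2) = -q^-6 + 2q^-5 - 2q^-4 + 3q^-3 - 3q^-2 + 2q^-1 - 1 + q  [10 crossings, <D> = A^-10 - A^-6 + 2A^-2 - 3A^2 + 3A^6 - 2A^10 + 2A^14 - A^18, w = -2]
V(D3) = q + q^3 - q^4  (w +6, c 12, <D> = -A^2 + A^6 + A^14)
observation: V(q) takes 2 values over 3 diagrams, fixing the grouping


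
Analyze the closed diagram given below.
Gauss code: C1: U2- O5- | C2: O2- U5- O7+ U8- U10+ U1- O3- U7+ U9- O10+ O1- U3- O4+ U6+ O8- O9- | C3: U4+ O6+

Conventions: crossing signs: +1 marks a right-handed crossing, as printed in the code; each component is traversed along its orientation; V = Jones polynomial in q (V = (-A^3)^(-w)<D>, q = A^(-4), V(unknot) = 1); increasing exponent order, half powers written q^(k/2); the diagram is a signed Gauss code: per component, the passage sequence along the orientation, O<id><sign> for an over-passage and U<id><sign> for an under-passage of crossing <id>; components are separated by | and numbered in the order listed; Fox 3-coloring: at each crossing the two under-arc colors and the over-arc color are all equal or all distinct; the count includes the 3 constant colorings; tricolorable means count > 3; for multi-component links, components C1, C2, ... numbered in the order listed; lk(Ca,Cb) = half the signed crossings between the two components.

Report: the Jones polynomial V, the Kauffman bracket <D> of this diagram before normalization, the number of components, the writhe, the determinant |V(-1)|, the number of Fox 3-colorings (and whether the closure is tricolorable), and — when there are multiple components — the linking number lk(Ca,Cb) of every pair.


Jones polynomial: V(q) = q^-2 + 2 + q^2
<D> = A^-14 + 2A^-6 + A^2; writhe -2
components 3, writhe -2 (10 crossings)
linking number lk(C1,C2) = -1
lk(C1,C3): 0
lk(C2,C3) = +1
3-colorings: 3 of 3^10, det 4 — not tricolorable
note: V is palindromic (span 4, det 4): q -> 1/q fixes it; necessary, not sufficient, for amphichirality
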